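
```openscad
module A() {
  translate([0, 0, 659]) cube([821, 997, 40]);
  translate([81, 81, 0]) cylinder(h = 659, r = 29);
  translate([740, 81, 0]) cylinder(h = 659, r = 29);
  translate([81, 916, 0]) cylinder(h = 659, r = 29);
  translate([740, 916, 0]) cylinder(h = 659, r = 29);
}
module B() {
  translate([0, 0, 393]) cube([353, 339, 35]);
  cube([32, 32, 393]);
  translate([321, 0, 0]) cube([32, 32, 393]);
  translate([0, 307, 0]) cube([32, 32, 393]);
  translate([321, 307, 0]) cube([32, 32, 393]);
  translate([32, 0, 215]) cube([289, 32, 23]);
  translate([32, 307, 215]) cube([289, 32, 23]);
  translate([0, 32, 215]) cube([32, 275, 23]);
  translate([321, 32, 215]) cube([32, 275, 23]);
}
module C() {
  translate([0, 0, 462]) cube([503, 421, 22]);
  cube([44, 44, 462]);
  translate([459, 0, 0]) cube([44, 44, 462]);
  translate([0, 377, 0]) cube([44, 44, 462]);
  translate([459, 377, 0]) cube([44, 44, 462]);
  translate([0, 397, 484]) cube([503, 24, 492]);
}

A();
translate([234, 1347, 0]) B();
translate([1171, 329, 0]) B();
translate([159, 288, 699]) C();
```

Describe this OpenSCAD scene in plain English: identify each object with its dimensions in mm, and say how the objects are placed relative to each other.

A is a rectangular dining table. The top is 821×997×40 mm with its upper surface at z = 699 mm. It stands on four round legs of 58 mm diameter, each leg's bounding box inset 52 mm from the nearest pair of top edges, running from the floor to the underside of the top.

B is a simple wooden stool: a rectangular seat 353 mm (x) by 339 mm (y), 35 mm thick, top face at z = 428 mm, on four square legs, each 32×32 mm in cross-section. The legs rest on z = 0, each flush with a corner of the seat. Four stretchers, 32 mm wide and 23 mm tall, connect adjacent legs with their undersides at z = 215 mm, each running between the inner faces of the legs it joins and aligned with the legs' outer faces on the other axis.

C is a chair: 503×421 mm seat, 22 mm thick, top at z = 484 mm, on four 44 mm square corner legs flush with the seat edges. A 24 mm thick backrest slab spans the full seat width, extending 492 mm above the seat top, its back face flush with the seat's +y edge.

Two stools sit around the table at the +y, +x sides. The chair is on top of the table, centred.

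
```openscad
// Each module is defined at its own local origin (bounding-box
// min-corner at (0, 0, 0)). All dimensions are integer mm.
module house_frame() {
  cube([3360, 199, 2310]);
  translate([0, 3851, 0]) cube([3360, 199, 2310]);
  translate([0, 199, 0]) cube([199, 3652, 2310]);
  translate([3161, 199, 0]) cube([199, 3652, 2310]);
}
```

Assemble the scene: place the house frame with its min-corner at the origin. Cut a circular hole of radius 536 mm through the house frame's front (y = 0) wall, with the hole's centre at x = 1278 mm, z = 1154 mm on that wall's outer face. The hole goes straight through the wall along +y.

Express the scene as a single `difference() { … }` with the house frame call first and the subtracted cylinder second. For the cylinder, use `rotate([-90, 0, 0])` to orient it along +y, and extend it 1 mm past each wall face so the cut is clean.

difference() {
  house_frame();
  translate([1278, -1, 1154]) rotate([-90, 0, 0]) cylinder(h = 201, r = 536);
}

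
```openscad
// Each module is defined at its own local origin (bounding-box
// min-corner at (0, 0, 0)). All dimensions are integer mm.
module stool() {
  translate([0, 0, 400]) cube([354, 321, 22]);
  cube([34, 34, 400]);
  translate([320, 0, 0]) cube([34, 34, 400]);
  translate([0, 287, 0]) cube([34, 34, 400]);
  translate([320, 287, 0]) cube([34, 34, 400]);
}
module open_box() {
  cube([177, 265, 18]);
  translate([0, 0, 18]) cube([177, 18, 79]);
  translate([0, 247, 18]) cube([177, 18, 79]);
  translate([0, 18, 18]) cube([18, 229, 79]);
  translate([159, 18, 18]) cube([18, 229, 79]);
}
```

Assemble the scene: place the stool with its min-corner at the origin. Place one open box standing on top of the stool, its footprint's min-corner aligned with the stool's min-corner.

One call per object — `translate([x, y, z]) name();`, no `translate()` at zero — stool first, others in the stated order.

stool();
translate([0, 0, 422]) open_box();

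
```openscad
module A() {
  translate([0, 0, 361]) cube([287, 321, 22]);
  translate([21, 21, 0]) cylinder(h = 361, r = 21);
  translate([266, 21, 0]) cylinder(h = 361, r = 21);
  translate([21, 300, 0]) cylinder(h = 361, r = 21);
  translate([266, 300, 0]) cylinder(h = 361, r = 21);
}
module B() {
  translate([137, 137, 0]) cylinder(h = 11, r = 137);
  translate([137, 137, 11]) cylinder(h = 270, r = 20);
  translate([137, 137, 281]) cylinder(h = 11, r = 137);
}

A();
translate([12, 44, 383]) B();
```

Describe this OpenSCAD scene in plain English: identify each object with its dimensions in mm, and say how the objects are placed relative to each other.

A is a simple wooden stool: a rectangular seat 287 mm (x) by 321 mm (y), 22 mm thick, top face at z = 383 mm, on four round legs, each 42 mm in diameter. The legs rest on z = 0, each leg's axis is inset half a diameter from the nearest pair of seat edges (so the leg's bounding box is flush with the corner).

B is a spool: two coaxial disc flanges of radius 137 mm and thickness 11 mm, joined by a core cylinder of radius 20 mm and height 270 mm. The lower flange rests on z = 0 and the three cylinders share a vertical axis.

The spool is on top of the stool.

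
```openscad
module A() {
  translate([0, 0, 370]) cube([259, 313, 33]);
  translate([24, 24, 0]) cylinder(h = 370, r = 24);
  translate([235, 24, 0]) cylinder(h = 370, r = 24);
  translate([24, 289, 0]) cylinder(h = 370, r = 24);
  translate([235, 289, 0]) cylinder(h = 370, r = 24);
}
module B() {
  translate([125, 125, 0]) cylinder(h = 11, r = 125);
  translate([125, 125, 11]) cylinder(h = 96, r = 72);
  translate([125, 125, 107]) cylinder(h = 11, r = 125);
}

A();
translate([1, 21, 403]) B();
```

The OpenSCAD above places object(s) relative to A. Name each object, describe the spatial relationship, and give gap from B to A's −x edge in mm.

The spool's min-x is at 1; the stool's min-x is 0; gap = 1 mm.

A is a stool. B is a spool. The spool is on top of the stool. The gap from the spool to the stool's −x edge is 1 mm.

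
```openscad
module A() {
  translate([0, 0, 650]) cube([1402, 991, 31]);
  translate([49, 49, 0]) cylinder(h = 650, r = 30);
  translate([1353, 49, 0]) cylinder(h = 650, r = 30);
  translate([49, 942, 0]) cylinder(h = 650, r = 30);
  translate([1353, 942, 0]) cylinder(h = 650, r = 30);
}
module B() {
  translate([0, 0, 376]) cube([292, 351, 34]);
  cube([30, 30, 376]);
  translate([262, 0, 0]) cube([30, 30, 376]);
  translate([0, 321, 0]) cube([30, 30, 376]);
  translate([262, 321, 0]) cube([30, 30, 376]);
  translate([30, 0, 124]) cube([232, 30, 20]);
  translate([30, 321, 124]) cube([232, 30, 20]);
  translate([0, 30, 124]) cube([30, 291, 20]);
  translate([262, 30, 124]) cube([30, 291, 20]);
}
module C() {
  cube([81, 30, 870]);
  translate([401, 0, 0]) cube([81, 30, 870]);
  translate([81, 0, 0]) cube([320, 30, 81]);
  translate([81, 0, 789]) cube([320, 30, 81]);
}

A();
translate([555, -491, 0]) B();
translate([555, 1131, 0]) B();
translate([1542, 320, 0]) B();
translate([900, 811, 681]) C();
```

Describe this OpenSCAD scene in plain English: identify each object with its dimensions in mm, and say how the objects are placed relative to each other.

A is a table: top 1402 mm (x) × 991 mm (y), 31 mm thick, upper face at z = 681 mm, on four round legs of 60 mm diameter, each leg's bounding box inset 19 mm from the nearest pair of top edges, running from z = 0 to the bottom of the top.

B is a four-legged stool. The seat is 292×351 mm, 34 mm thick, top at z = 410 mm. It stands on four square legs, each 30×30 mm in cross-section, from z = 0 to the seat underside, each flush with a corner of the seat. Four stretchers, 30 mm wide and 20 mm tall, connect adjacent legs with their undersides at z = 124 mm, each running between the inner faces of the legs it joins and aligned with the legs' outer faces on the other axis.

C is a picture frame with a 320×708 mm rectangular opening (x by z) and a uniform 81 mm border on every side. Frame depth is 30 mm along y. It is built from two vertical stiles running the full outside height and two horizontal rails spanning the gap between the stiles.

Three stools sit around the table at the −y, +y, +x sides. The picture frame is on top of the table.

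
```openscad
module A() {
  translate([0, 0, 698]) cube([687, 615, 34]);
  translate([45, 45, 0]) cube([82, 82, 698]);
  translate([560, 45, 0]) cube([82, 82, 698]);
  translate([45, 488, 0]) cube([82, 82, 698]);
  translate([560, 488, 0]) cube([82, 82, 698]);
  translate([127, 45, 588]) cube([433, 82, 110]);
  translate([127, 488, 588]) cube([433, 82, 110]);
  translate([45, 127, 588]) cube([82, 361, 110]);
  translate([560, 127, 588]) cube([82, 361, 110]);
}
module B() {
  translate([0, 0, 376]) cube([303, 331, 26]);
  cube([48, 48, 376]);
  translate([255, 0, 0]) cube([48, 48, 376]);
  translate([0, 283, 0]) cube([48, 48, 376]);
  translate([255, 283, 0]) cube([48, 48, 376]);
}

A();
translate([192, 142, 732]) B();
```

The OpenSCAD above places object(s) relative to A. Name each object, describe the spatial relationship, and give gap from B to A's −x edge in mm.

A is a table. B is a stool. The stool is on top of the table, centred. The gap from the stool to the table's −x edge is 192 mm.

The stool's min-x is at 192; the table's min-x is 0; gap = 192 mm.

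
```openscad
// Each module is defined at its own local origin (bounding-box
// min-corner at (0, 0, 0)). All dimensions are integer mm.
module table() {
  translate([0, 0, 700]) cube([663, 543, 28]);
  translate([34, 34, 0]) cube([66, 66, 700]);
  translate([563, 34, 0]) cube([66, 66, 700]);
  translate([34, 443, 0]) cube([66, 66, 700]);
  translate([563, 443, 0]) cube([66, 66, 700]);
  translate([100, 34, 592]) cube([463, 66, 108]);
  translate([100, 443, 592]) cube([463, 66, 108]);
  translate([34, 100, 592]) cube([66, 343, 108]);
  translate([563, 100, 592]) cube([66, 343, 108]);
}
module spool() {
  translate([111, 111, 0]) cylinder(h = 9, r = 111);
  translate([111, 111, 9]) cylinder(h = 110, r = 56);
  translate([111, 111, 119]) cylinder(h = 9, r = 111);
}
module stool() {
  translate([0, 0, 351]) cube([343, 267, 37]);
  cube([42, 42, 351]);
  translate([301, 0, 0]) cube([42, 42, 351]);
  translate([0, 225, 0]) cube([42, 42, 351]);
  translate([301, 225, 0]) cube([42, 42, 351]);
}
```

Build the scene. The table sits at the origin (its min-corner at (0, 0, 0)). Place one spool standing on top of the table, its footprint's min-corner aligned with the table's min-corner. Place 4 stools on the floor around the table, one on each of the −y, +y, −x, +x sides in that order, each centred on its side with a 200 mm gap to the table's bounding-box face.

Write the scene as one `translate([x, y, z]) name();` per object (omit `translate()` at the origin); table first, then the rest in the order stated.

table();
translate([0, 0, 728]) spool();
translate([160, -467, 0]) stool();
translate([160, 743, 0]) stool();
translate([-543, 138, 0]) stool();
translate([863, 138, 0]) stool();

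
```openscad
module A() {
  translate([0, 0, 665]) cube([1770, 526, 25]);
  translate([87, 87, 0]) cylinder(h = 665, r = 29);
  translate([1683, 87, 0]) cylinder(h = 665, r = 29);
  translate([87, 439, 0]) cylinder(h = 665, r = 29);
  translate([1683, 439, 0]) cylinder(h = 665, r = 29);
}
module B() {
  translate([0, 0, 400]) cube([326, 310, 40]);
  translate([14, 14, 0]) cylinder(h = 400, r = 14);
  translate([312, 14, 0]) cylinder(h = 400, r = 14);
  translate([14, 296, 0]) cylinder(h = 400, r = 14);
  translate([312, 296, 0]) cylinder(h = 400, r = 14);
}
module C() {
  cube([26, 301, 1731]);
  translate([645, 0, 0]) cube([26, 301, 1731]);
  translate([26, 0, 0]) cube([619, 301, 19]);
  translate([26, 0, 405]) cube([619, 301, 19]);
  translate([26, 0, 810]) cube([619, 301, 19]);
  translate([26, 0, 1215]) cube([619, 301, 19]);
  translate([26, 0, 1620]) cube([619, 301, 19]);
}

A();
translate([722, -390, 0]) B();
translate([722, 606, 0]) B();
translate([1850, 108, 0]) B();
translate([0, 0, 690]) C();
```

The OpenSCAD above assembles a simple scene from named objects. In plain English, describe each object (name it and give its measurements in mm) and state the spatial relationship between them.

A is a table with a 1770×526 mm rectangular top, 25 mm thick, top surface at z = 690 mm, supported by four round legs of 58 mm diameter, each leg's bounding box inset 58 mm from the nearest pair of top edges, running from the floor.

B is a four-legged stool. The seat is 326×310 mm, 40 mm thick, top at z = 440 mm. It stands on four round legs, each 28 mm in diameter, from z = 0 to the seat underside, each leg's axis is inset half a diameter from the nearest pair of seat edges (so the leg's bounding box is flush with the corner).

C is a bookshelf 671 mm wide overall, 301 mm deep and 1731 mm tall. The two sides are 26 mm thick vertical panels. 5 horizontal shelves of 19 mm thickness span between the inner faces of the sides; the lowest shelf sits on the floor and shelves are stacked with a clear vertical gap of 386 mm between each pair.

Three stools sit around the table at the −y, +y, +x sides. The bookshelf is on top of the table.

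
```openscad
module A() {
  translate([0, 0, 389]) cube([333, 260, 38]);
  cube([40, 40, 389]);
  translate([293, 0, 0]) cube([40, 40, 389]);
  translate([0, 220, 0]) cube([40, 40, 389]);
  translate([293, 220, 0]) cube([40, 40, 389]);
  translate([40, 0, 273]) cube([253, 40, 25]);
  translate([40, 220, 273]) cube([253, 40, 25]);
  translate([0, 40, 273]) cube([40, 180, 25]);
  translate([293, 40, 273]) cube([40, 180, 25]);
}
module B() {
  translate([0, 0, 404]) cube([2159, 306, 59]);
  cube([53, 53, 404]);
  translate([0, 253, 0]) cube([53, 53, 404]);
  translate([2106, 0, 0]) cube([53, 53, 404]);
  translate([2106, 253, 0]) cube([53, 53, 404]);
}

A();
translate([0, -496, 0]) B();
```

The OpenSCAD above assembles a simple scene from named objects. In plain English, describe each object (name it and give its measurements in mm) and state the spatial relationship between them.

A is a simple wooden stool: a rectangular seat 333 mm (x) by 260 mm (y), 38 mm thick, top face at z = 427 mm, on four square legs, each 40×40 mm in cross-section. The legs rest on z = 0, each flush with a corner of the seat. Four stretchers, 40 mm wide and 25 mm tall, connect adjacent legs with their undersides at z = 273 mm, each running between the inner faces of the legs it joins and aligned with the legs' outer faces on the other axis.

B is a long wooden bench with a 2159 mm (x) × 306 mm (y) seat, 59 mm thick, its top surface 463 mm above the floor. Four 53 mm square legs at the seat corners, flush with the edges, run from z = 0 to the seat underside.

The bench is on the floor beside the stool on its −y side.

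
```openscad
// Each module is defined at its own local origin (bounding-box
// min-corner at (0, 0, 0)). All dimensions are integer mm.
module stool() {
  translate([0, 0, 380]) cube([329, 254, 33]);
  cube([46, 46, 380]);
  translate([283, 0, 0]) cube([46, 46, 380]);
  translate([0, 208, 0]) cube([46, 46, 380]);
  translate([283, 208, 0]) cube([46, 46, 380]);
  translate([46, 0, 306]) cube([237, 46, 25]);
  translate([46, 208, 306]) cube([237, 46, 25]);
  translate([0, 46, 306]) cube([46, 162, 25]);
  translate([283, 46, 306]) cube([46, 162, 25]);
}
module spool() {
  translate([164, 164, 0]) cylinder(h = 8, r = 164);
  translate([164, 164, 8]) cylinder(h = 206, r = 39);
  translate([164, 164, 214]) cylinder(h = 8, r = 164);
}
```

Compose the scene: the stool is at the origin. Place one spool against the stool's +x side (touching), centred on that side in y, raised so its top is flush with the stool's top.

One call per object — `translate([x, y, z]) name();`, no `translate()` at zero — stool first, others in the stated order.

stool();
translate([329, -37, 191]) spool();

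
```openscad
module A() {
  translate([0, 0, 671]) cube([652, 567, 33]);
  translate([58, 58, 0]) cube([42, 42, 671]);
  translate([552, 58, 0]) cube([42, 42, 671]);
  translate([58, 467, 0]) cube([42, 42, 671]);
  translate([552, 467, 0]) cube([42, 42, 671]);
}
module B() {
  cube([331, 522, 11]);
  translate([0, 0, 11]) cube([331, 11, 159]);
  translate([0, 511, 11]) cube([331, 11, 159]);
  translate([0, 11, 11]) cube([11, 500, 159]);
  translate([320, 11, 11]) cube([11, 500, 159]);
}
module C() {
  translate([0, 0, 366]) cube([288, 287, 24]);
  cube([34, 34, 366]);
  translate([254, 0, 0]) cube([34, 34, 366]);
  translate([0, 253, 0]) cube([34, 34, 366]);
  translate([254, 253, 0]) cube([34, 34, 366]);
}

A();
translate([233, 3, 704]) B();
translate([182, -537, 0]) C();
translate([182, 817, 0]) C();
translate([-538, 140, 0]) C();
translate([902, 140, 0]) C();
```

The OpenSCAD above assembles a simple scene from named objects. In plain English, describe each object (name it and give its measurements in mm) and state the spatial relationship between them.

A is a table: top 652 mm (x) × 567 mm (y), 33 mm thick, upper face at z = 704 mm, on four 42×42 mm square legs, each inset 58 mm from the nearest pair of top edges, running from z = 0 to the bottom of the top.

B is an open-topped rectangular box: outside dimensions 331×522×170 mm, with a uniform wall and base thickness of 11 mm. The base is a full 331×522 slab on the floor; four walls sit on top of the base. The front and back walls (the −y and +y sides) span the full width; the two side walls fit between them.

C is a four-legged stool. The seat is 288×287 mm, 24 mm thick, top at z = 390 mm. It stands on four square legs, each 34×34 mm in cross-section, from z = 0 to the seat underside, each flush with a corner of the seat.

The open box is on top of the table. Four stools sit around the table at the −y, +y, −x, +x sides.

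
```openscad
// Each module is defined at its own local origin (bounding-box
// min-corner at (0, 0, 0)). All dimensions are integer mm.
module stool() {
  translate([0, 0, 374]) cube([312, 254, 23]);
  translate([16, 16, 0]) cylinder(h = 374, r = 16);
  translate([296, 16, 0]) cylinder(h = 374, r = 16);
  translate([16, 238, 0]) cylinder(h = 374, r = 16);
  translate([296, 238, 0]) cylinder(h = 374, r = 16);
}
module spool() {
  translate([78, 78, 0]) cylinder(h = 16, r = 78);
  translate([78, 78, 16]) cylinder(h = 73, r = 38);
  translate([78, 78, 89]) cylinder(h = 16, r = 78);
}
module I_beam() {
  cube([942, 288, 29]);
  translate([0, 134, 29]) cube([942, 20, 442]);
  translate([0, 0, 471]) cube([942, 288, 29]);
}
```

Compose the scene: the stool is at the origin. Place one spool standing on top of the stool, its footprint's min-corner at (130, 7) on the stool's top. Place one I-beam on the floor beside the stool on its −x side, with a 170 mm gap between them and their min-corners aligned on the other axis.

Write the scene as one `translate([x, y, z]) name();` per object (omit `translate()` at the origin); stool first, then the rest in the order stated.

stool();
translate([130, 7, 397]) spool();
translate([-1112, 0, 0]) I_beam();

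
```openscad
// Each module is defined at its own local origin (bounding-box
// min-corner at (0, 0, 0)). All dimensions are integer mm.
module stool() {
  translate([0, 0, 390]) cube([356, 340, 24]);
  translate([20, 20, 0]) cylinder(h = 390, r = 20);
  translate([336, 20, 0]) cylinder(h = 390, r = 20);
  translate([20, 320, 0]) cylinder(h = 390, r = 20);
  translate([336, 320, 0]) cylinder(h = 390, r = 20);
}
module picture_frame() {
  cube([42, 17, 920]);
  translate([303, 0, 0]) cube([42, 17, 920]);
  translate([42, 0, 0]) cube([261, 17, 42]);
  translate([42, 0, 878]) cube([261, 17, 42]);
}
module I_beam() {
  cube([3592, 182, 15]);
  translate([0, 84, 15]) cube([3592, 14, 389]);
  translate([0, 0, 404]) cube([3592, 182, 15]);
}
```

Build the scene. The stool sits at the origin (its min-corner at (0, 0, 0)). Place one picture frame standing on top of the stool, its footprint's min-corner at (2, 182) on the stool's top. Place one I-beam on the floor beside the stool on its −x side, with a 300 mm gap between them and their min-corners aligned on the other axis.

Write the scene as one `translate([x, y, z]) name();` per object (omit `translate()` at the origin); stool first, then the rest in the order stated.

stool();
translate([2, 182, 414]) picture_frame();
translate([-3892, 0, 0]) I_beam();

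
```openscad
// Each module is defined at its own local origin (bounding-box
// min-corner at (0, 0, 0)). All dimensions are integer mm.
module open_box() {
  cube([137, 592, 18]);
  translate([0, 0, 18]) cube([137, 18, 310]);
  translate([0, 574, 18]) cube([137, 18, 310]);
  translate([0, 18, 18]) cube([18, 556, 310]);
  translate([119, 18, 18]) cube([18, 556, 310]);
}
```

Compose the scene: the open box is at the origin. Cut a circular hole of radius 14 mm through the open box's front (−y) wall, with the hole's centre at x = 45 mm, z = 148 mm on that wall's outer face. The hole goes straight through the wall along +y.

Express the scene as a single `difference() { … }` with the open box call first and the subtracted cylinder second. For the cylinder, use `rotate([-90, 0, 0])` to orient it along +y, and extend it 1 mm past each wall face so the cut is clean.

difference() {
  open_box();
  translate([45, -1, 148]) rotate([-90, 0, 0]) cylinder(h = 20, r = 14);
}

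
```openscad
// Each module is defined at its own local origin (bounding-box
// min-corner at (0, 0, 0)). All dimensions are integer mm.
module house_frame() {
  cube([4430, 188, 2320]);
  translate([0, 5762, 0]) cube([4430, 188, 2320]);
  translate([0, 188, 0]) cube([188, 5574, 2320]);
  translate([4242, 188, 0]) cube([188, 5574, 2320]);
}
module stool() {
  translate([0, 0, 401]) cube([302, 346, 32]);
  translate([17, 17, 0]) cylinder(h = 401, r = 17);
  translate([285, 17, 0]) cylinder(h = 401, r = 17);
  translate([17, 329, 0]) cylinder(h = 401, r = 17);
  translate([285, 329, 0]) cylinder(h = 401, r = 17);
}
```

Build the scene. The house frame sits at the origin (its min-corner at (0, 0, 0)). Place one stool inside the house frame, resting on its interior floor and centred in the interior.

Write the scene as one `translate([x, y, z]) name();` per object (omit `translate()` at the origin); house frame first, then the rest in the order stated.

house_frame();
translate([2064, 2802, 0]) stool();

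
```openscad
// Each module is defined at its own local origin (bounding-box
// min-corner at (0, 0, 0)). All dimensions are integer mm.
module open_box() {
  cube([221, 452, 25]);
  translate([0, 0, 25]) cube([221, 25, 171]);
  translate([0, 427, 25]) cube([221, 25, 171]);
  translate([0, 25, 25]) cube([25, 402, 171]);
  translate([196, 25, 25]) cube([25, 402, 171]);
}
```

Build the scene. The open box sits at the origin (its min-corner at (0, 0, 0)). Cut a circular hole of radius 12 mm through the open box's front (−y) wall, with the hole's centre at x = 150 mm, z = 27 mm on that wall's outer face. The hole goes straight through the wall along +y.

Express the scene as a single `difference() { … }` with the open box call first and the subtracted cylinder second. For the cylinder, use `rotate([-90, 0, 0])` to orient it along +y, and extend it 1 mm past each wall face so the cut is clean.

difference() {
  open_box();
  translate([150, -1, 27]) rotate([-90, 0, 0]) cylinder(h = 27, r = 12);
}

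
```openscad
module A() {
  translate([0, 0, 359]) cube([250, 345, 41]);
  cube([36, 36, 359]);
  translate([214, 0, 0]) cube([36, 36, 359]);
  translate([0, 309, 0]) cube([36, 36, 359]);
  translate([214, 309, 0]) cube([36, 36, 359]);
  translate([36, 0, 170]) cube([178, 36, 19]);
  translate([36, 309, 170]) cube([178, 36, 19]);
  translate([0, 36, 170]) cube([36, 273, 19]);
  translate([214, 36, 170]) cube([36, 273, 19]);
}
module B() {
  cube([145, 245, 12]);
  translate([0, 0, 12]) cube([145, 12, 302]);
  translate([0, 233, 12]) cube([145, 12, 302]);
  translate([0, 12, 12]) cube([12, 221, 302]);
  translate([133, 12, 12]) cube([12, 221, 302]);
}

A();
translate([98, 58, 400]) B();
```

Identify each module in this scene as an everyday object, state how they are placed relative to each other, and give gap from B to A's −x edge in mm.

The open box's min-x is at 98; the stool's min-x is 0; gap = 98 mm.

A is a stool. B is an open box. The open box is on top of the stool. The gap from the open box to the stool's −x edge is 98 mm.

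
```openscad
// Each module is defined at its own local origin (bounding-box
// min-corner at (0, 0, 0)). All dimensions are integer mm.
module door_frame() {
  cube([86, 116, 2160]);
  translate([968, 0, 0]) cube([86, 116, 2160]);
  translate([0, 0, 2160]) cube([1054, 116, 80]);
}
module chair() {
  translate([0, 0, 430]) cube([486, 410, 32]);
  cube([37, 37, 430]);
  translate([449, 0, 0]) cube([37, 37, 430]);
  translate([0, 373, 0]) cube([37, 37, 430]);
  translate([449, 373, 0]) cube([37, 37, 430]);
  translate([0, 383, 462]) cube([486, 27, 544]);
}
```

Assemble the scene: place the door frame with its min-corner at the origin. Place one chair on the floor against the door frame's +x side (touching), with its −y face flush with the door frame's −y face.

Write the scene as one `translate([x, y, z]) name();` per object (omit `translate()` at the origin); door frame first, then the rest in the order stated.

door_frame();
translate([1054, 0, 0]) chair();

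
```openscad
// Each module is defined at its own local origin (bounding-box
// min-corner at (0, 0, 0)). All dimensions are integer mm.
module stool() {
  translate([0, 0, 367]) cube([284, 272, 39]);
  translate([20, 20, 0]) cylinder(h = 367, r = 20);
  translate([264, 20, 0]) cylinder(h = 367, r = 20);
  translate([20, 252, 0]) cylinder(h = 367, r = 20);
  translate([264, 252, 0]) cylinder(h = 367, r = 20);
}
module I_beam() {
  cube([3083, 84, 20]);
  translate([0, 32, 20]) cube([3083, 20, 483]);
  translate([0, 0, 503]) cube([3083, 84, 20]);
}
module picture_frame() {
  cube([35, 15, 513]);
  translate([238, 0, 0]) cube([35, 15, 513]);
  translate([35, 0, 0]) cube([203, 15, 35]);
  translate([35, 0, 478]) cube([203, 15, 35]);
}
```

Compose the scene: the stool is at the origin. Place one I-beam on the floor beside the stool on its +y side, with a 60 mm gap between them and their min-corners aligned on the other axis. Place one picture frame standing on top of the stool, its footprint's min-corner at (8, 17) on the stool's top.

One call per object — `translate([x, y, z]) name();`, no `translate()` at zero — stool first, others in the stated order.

stool();
translate([0, 332, 0]) I_beam();
translate([8, 17, 406]) picture_frame();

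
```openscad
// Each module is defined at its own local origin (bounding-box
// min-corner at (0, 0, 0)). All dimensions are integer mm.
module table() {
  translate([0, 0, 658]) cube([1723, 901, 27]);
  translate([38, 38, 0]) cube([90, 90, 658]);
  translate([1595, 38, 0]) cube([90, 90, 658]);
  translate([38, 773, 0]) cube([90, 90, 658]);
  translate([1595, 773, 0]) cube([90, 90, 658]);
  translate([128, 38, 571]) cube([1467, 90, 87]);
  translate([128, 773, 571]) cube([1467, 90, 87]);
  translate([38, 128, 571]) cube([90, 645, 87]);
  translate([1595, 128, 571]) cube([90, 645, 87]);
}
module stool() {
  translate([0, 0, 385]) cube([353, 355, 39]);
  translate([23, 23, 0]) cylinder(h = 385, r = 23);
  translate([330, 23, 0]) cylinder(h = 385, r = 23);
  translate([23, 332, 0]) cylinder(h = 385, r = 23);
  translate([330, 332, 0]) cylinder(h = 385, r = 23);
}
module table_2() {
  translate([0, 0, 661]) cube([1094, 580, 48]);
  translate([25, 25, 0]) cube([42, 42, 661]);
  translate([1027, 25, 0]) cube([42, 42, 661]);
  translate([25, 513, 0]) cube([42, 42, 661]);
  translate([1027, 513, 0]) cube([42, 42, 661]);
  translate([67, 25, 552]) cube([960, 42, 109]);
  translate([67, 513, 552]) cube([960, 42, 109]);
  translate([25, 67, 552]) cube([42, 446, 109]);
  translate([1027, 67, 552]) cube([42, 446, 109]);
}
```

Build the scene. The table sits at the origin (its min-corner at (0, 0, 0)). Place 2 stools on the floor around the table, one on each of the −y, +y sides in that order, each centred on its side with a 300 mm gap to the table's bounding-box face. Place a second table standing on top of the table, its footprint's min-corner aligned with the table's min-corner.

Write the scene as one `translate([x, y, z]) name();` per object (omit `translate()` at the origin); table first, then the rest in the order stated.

table();
translate([685, -655, 0]) stool();
translate([685, 1201, 0]) stool();
translate([0, 0, 685]) table_2();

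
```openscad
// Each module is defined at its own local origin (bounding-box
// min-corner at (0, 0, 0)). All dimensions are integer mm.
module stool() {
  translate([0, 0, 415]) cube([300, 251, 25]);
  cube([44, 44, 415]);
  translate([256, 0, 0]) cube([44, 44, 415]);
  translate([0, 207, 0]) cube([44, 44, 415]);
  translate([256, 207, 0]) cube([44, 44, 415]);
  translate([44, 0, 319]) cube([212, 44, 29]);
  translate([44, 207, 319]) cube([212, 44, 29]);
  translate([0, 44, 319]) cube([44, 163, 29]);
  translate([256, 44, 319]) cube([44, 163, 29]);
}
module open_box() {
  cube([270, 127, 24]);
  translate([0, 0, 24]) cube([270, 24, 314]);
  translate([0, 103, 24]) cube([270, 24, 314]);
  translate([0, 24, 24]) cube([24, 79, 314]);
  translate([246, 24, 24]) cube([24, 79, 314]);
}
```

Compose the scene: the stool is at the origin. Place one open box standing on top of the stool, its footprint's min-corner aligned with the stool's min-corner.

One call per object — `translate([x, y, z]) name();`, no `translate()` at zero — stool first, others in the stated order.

stool();
translate([0, 0, 440]) open_box();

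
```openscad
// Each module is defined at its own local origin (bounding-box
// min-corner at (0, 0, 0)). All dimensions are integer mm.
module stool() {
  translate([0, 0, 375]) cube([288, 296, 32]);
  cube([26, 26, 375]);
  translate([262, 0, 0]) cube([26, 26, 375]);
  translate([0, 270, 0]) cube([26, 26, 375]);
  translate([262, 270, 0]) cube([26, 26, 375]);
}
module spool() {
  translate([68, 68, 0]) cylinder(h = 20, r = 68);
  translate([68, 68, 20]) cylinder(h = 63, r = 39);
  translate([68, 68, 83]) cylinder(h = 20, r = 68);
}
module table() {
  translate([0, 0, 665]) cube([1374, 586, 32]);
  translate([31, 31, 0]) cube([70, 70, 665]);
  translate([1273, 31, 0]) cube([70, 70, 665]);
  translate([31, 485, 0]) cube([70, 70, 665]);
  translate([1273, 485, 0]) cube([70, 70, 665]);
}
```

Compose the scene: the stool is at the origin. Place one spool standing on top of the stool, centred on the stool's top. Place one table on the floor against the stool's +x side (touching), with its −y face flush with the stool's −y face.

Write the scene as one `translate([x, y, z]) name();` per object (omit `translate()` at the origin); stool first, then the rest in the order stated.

stool();
translate([76, 80, 407]) spool();
translate([288, 0, 0]) table();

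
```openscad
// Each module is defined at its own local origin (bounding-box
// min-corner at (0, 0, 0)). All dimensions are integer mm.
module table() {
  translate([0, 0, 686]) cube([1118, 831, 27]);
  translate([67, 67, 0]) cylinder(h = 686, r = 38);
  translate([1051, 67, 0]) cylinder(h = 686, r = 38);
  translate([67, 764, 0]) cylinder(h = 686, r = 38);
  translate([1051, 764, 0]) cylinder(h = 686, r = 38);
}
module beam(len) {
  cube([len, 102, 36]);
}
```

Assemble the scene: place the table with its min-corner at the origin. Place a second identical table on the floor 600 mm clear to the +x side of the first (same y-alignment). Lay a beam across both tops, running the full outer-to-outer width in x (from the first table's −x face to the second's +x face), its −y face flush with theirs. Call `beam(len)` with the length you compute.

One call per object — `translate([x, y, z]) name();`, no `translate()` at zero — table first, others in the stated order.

table();
translate([1718, 0, 0]) table();
translate([0, 0, 713]) beam(2836);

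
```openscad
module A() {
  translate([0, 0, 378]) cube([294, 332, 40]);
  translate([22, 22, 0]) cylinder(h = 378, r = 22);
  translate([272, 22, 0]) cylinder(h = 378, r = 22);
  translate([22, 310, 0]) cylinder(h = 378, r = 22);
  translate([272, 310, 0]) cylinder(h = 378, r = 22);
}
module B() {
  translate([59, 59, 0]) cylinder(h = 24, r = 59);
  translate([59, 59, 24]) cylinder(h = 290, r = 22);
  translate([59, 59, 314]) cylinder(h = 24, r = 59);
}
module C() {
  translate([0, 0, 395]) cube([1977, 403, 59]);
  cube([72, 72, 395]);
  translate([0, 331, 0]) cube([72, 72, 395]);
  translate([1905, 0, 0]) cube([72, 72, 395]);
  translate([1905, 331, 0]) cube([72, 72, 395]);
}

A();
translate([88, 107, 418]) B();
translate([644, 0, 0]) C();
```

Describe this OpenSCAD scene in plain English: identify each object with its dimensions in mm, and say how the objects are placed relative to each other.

A is a four-legged stool. The seat is a 294×332×40 mm slab whose top surface is at z = 418 mm; four round legs, each 44 mm in diameter, run from the floor (z = 0) to the underside of the seat, each leg's axis is inset half a diameter from the nearest pair of seat edges (so the leg's bounding box is flush with the corner).

B is a spool: two coaxial disc flanges of radius 59 mm and thickness 24 mm, joined by a core cylinder of radius 22 mm and height 290 mm. The lower flange rests on z = 0 and the three cylinders share a vertical axis.

C is a bench: a 1977×403 mm seat slab, 59 mm thick, top at z = 454 mm, on four 72×72 mm square legs flush with the seat corners and standing on z = 0.

The spool is on top of the stool, centred. The bench is on the floor beside the stool on its +x side.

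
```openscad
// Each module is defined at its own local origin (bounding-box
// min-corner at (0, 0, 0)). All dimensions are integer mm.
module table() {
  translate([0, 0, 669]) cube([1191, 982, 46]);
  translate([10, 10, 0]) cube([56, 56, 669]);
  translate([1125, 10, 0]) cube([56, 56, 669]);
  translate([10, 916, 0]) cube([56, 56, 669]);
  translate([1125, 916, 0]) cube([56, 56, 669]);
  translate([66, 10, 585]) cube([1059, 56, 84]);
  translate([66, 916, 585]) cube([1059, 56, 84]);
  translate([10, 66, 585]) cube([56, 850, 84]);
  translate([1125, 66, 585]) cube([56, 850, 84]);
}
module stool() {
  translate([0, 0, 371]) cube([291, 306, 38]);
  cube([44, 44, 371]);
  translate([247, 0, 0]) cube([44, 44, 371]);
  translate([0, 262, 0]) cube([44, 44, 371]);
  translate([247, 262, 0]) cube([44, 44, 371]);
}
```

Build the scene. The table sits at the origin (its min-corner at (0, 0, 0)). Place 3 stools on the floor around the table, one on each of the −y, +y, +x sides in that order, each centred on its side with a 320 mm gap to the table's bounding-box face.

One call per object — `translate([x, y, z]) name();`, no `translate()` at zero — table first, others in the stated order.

table();
translate([450, -626, 0]) stool();
translate([450, 1302, 0]) stool();
translate([1511, 338, 0]) stool();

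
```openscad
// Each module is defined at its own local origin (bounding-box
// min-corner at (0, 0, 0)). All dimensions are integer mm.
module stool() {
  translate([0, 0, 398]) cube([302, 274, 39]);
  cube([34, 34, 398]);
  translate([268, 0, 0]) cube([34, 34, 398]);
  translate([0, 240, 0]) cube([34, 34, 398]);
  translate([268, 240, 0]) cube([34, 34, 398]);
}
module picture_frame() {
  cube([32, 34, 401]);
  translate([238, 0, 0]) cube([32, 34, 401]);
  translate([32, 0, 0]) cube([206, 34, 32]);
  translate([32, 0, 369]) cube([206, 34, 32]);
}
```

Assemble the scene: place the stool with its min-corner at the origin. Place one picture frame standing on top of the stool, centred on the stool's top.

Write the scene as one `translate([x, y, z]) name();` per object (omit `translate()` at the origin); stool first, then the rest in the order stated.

stool();
translate([16, 120, 437]) picture_frame();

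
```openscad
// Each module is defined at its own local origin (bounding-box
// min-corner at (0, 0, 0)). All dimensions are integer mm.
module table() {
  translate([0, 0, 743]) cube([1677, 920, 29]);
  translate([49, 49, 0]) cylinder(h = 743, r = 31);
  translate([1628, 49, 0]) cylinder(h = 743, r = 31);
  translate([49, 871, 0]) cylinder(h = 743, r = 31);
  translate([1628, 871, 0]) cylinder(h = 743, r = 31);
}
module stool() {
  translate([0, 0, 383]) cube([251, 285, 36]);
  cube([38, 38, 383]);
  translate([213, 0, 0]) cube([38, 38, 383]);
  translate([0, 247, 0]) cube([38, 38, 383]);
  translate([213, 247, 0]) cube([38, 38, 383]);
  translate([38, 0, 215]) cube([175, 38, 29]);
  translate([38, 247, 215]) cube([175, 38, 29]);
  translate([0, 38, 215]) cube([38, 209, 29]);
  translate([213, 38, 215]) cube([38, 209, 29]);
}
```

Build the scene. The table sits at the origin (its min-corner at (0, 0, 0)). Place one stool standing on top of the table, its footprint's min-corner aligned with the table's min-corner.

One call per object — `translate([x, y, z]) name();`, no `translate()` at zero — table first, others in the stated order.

table();
translate([0, 0, 772]) stool();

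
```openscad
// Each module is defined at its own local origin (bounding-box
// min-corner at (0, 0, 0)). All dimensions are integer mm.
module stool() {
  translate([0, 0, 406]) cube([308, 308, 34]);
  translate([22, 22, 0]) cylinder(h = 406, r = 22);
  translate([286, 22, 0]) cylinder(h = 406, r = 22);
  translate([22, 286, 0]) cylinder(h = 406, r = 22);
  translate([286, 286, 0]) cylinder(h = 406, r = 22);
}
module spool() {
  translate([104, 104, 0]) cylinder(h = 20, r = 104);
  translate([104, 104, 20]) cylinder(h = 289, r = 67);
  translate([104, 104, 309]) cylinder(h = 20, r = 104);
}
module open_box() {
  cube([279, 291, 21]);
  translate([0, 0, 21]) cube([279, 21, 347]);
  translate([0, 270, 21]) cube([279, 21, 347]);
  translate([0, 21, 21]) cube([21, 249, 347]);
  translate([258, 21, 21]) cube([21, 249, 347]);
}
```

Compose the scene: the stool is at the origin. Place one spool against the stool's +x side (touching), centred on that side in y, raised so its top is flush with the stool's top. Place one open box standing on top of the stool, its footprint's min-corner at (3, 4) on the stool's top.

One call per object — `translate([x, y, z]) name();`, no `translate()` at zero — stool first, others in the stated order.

stool();
translate([308, 50, 111]) spool();
translate([3, 4, 440]) open_box();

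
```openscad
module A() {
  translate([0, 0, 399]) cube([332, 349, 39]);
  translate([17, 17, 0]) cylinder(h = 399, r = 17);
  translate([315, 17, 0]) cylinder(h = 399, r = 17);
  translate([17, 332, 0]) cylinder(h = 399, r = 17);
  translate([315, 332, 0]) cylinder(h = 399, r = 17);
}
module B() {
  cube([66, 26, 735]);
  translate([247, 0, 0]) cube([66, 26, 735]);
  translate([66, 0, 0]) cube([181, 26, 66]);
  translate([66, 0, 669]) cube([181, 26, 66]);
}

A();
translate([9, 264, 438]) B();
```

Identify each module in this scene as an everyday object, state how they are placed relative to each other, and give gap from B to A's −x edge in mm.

The picture frame's min-x is at 9; the stool's min-x is 0; gap = 9 mm.

A is a stool. B is a picture frame. The picture frame is on top of the stool. The gap from the picture frame to the stool's −x edge is 9 mm.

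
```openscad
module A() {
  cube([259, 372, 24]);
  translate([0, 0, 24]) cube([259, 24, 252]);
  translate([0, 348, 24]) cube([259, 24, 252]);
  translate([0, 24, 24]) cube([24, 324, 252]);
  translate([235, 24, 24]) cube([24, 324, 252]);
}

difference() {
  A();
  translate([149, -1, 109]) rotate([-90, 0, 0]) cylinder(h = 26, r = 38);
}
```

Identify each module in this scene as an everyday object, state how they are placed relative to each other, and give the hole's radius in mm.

A is an open box. The open box has a circular hole through its front wall. The hole's radius is 38 mm.

The subtracted cylinder has r = 38 mm.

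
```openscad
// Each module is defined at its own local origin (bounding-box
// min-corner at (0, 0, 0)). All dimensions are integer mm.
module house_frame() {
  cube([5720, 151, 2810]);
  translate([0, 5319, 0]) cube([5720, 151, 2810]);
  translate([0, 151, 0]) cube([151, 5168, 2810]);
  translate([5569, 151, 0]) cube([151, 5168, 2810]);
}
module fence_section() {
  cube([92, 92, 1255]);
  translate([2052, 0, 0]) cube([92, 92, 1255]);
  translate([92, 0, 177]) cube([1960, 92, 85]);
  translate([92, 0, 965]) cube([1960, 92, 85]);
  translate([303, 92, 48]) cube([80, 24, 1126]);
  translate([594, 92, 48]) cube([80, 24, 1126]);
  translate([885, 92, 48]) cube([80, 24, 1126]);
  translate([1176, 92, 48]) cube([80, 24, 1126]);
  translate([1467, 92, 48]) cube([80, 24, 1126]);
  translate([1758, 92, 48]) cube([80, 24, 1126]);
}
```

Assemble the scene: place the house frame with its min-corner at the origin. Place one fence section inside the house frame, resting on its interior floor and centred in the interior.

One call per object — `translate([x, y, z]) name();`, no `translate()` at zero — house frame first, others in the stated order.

house_frame();
translate([1788, 2677, 0]) fence_section();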